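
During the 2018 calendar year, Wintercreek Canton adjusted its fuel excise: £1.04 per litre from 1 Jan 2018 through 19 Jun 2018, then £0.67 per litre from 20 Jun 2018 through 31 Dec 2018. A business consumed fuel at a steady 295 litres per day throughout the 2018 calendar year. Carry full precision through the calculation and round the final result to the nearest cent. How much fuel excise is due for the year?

1 Jan – 19 Jun 2018: 170 days × 295 litres/day = 50,150 litres at £1.04/litre → £52,156.00
20 Jun – 31 Dec 2018: 195 days × 295 litres/day = 57,525 litres at £0.67/litre → £38,541.75

£90,697.75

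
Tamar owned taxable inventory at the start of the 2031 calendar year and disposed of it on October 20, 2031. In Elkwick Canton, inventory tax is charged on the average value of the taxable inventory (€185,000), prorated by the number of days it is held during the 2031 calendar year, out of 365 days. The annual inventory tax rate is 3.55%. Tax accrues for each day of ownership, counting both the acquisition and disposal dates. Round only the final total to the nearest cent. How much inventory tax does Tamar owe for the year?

€5,271.99

Days held (January 1 – October 20, 2031): 293 out of 365
Tax = €185,000 × 3.55% × 293/365 = €5,271.9932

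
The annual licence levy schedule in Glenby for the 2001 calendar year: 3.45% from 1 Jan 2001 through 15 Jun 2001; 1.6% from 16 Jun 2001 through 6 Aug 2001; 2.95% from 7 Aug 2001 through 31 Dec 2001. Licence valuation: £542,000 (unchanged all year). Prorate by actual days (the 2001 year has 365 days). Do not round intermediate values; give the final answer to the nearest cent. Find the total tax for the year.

1 Jan – 15 Jun 2001: 166 days at 3.45% → £542,000 × 3.45% × 166/365 = £8,504.2027
16 Jun – 6 Aug 2001: 52 days at 1.6% → £542,000 × 1.6% × 52/365 = £1,235.4630
7 Aug – 31 Dec 2001: 147 days at 2.95% → £542,000 × 2.95% × 147/365 = £6,439.4055
Total = £16,179.0712

£16,179.07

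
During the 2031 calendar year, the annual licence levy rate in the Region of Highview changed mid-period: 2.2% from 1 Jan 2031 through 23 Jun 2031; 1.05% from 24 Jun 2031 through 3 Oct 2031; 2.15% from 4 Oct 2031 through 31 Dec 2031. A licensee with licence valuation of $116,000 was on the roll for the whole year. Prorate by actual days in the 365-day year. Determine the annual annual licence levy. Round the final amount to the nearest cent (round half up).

1 Jan – 23 Jun 2031: 174 days at 2.2% → $116,000 × 2.2% × 174/365 = $1,216.5699
24 Jun – 3 Oct 2031: 102 days at 1.05% → $116,000 × 1.05% × 102/365 = $340.3726
4 Oct – 31 Dec 2031: 89 days at 2.15% → $116,000 × 2.15% × 89/365 = $608.1260
Total = $2,165.0685

$2,165.07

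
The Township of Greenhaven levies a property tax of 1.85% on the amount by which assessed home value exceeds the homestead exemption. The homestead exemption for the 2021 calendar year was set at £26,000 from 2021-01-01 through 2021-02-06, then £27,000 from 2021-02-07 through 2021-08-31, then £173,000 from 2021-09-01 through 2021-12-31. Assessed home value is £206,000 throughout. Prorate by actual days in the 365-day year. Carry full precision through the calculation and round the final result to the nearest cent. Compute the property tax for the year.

2021-01-01 to 2021-02-06: 37 days, exemption £26,000 → (£206,000 − £26,000) × 1.85% × 37/365 = £337.5616
2021-02-07 to 2021-08-31: 206 days, exemption £27,000 → (£206,000 − £27,000) × 1.85% × 206/365 = £1,868.9562
2021-09-01 to 2021-12-31: 122 days, exemption £173,000 → (£206,000 − £173,000) × 1.85% × 122/365 = £204.0575
Total = £2,410.5753

£2,410.58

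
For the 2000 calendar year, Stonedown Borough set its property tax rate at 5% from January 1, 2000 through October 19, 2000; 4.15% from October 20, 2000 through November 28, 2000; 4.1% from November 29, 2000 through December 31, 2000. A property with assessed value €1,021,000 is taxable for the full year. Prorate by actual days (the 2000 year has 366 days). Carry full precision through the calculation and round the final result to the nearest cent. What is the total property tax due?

€49,273.01

January 1 – October 19, 2000: 293 days at 5% → €1,021,000 × 5% × 293/366 = €40,867.8962
October 20 – November 28, 2000: 40 days at 4.15% → €1,021,000 × 4.15% × 40/366 = €4,630.7650
November 29 – December 31, 2000: 33 days at 4.1% → €1,021,000 × 4.1% × 33/366 = €3,774.3525
Total = €49,273.0137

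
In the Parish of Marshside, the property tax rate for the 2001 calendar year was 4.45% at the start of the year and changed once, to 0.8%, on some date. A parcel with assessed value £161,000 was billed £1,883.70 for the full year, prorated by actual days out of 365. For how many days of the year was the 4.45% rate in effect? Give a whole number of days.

Let d = days at the first rate; then 365 − d days at the second rate.
£161,000 × [4.45%·d + 0.8%·(365−d)] / 365 = £1,883.70
Solving gives d = 37, so the new rate took effect on 7 February 2001.

37 days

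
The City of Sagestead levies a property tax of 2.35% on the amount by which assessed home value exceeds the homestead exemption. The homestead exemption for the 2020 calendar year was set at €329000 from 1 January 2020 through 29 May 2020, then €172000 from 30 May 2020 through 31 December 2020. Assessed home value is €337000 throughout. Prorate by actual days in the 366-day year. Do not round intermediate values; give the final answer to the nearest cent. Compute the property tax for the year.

€2365.41

1 January – 29 May 2020: 150 days, exemption €329000 → (€337000 − €329000) × 2.35% × 150/366 = €77.0492
30 May – 31 December 2020: 216 days, exemption €172000 → (€337000 − €172000) × 2.35% × 216/366 = €2288.3607
Total = €2365.4098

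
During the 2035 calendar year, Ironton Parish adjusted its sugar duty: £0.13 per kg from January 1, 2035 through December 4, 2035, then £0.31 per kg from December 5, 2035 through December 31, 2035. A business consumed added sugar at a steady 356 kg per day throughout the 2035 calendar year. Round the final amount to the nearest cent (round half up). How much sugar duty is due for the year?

January 1 – December 4, 2035: 338 days × 356 kg/day = 120,328 kg at £0.13/kg → £15,642.64
December 5 – December 31, 2035: 27 days × 356 kg/day = 9,612 kg at £0.31/kg → £2,979.72

£18,622.36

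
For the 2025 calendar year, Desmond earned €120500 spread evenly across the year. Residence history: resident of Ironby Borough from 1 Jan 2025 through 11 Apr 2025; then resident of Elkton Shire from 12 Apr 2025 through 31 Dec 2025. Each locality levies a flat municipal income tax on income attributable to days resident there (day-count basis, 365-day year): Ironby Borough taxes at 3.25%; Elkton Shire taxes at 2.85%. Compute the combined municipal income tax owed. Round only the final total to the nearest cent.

€3567.63

Ironby Borough, 1 Jan – 11 Apr 2025: 101 days → €120500 × 3.25% × 101/365 = €1083.6747
Elkton Shire, 12 Apr – 31 Dec 2025: 264 days → €120500 × 2.85% × 264/365 = €2483.9507
Total = €3567.6253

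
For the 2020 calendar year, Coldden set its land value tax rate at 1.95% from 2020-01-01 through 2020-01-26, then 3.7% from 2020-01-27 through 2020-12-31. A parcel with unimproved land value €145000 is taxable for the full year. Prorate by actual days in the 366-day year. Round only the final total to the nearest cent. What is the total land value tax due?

2020-01-01 to 2020-01-26: 26 days at 1.95% → €145000 × 1.95% × 26/366 = €200.8607
2020-01-27 to 2020-12-31: 340 days at 3.7% → €145000 × 3.7% × 340/366 = €4983.8798
Total = €5184.7404

€5184.74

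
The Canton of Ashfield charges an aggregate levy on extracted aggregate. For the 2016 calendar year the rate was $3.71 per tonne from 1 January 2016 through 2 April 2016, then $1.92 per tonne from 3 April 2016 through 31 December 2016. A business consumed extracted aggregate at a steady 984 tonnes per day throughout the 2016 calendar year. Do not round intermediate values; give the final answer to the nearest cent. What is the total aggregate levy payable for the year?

$855282.96

1 January – 2 April 2016: 93 days × 984 tonnes/day = 91,512 tonnes at $3.71/tonne → $339509.52
3 April – 31 December 2016: 273 days × 984 tonnes/day = 268,632 tonnes at $1.92/tonne → $515773.44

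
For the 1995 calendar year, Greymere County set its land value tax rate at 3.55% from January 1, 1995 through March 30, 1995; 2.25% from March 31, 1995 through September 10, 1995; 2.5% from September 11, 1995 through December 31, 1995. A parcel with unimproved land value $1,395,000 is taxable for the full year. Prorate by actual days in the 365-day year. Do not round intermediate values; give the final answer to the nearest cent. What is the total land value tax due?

January 1 – March 30, 1995: 89 days at 3.55% → $1,395,000 × 3.55% × 89/365 = $12,075.3493
March 31 – September 10, 1995: 164 days at 2.25% → $1,395,000 × 2.25% × 164/365 = $14,102.8767
September 11 – December 31, 1995: 112 days at 2.5% → $1,395,000 × 2.5% × 112/365 = $10,701.3699
Total = $36,879.5959

$36,879.60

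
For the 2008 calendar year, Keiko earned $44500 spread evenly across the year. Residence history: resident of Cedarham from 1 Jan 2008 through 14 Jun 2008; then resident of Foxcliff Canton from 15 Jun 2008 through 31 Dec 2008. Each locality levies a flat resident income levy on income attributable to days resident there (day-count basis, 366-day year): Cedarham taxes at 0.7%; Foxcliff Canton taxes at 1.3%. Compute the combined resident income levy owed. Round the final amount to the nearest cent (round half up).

Cedarham, 1 Jan – 14 Jun 2008: 166 days → $44500 × 0.7% × 166/366 = $141.2814
Foxcliff Canton, 15 Jun – 31 Dec 2008: 200 days → $44500 × 1.3% × 200/366 = $316.1202
Total = $457.4016

$457.40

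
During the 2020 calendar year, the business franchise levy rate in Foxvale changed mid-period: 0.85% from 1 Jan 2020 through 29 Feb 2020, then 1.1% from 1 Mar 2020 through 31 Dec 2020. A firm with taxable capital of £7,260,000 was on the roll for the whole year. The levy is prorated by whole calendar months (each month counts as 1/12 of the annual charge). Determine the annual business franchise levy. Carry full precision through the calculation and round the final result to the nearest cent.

1 Jan – 29 Feb 2020: 2 months at 0.85% → £7,260,000 × 0.85% × 2/12 = £10,285.0000
1 Mar – 31 Dec 2020: 10 months at 1.1% → £7,260,000 × 1.1% × 10/12 = £66,550.0000
Total = £76,835.0000

£76,835.00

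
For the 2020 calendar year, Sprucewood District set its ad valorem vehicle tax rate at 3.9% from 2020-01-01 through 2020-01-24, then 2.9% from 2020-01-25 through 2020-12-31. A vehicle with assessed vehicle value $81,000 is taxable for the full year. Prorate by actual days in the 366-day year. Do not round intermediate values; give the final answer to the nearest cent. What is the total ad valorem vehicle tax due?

$2,402.11

2020-01-01 to 2020-01-24: 24 days at 3.9% → $81,000 × 3.9% × 24/366 = $207.1475
2020-01-25 to 2020-12-31: 342 days at 2.9% → $81,000 × 2.9% × 342/366 = $2,194.9672
Total = $2,402.1148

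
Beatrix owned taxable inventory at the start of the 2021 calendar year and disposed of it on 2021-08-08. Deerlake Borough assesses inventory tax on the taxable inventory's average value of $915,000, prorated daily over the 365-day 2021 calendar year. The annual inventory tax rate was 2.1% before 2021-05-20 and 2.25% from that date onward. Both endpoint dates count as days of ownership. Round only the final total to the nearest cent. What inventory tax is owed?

2021-01-01 to 2021-05-19: 139 days at 2.1% → $915,000 × 2.1% × 139/365 = $7,317.4932
2021-05-20 to 2021-08-08: 81 days at 2.25% → $915,000 × 2.25% × 81/365 = $4,568.7329
Total = $11,886.2260

$11,886.23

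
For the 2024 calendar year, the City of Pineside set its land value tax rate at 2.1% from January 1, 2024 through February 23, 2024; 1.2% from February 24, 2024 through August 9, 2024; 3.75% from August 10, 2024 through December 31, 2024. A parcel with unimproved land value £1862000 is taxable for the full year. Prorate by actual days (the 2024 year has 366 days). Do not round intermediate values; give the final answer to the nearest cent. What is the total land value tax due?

January 1 – February 23, 2024: 54 days at 2.1% → £1862000 × 2.1% × 54/366 = £5769.1475
February 24 – August 9, 2024: 168 days at 1.2% → £1862000 × 1.2% × 168/366 = £10256.2623
August 10 – December 31, 2024: 144 days at 3.75% → £1862000 × 3.75% × 144/366 = £27472.1311
Total = £43497.5410

£43497.54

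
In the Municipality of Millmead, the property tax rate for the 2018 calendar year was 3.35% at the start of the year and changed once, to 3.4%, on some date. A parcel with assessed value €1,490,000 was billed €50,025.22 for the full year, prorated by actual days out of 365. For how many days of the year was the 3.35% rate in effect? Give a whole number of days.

Let d = days at the first rate; then 365 − d days at the second rate.
€1,490,000 × [3.35%·d + 3.4%·(365−d)] / 365 = €50,025.22
Solving gives d = 311, so the new rate took effect on 8 November 2018.

311 days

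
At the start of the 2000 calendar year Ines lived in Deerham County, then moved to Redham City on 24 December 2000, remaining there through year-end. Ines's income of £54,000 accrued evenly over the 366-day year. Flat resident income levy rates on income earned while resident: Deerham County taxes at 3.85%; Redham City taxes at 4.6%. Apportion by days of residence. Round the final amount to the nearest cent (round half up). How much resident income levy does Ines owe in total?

Deerham County, 1 January – 23 December 2000: 358 days → £54,000 × 3.85% × 358/366 = £2,033.5574
Redham City, 24 December – 31 December 2000: 8 days → £54,000 × 4.6% × 8/366 = £54.2951
Total = £2,087.8525

£2,087.85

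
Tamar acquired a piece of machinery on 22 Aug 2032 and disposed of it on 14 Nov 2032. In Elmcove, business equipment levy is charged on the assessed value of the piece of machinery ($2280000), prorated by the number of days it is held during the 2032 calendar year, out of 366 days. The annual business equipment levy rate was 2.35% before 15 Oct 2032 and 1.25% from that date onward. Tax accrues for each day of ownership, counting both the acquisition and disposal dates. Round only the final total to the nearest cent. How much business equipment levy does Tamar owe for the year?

$10319.18

22 Aug – 14 Oct 2032: 54 days at 2.35% → $2280000 × 2.35% × 54/366 = $7905.2459
15 Oct – 14 Nov 2032: 31 days at 1.25% → $2280000 × 1.25% × 31/366 = $2413.9344
Total = $10319.1803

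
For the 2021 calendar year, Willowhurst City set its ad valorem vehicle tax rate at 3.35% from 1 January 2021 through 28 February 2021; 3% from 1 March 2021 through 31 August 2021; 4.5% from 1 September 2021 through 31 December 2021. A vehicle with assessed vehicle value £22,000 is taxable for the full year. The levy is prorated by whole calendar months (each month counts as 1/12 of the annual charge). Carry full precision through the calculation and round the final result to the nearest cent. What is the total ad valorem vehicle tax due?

1 January – 28 February 2021: 2 months at 3.35% → £22,000 × 3.35% × 2/12 = £122.8333
1 March – 31 August 2021: 6 months at 3% → £22,000 × 3% × 6/12 = £330.0000
1 September – 31 December 2021: 4 months at 4.5% → £22,000 × 4.5% × 4/12 = £330.0000
Total = £782.8333

£782.83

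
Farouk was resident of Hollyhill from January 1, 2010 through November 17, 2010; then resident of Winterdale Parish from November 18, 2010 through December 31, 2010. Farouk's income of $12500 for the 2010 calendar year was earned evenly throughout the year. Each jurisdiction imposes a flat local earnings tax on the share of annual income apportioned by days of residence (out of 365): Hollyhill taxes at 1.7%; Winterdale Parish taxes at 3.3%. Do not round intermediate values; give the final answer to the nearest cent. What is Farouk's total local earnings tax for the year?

Hollyhill, January 1 – November 17, 2010: 321 days → $12500 × 1.7% × 321/365 = $186.8836
Winterdale Parish, November 18 – December 31, 2010: 44 days → $12500 × 3.3% × 44/365 = $49.7260
Total = $236.6096

$236.61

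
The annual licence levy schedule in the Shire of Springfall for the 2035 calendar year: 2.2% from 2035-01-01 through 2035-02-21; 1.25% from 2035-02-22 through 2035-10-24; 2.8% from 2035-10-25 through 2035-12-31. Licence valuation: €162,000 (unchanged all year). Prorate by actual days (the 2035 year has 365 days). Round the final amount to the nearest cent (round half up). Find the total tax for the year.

€2,712.06

2035-01-01 to 2035-02-21: 52 days at 2.2% → €162,000 × 2.2% × 52/365 = €507.7479
2035-02-22 to 2035-10-24: 245 days at 1.25% → €162,000 × 1.25% × 245/365 = €1,359.2466
2035-10-25 to 2035-12-31: 68 days at 2.8% → €162,000 × 2.8% × 68/365 = €845.0630
Total = €2,712.0575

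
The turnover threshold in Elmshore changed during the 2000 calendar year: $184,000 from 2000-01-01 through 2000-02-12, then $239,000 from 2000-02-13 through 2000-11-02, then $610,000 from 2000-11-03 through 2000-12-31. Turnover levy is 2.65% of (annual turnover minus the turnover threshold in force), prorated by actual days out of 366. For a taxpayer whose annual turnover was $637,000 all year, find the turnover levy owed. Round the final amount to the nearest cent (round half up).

2000-01-01 to 2000-02-12: 43 days, exemption $184,000 → ($637,000 − $184,000) × 2.65% × 43/366 = $1,410.3648
2000-02-13 to 2000-11-02: 264 days, exemption $239,000 → ($637,000 − $239,000) × 2.65% × 264/366 = $7,607.6721
2000-11-03 to 2000-12-31: 59 days, exemption $610,000 → ($637,000 − $610,000) × 2.65% × 59/366 = $115.3402
Total = $9,133.3770

$9,133.38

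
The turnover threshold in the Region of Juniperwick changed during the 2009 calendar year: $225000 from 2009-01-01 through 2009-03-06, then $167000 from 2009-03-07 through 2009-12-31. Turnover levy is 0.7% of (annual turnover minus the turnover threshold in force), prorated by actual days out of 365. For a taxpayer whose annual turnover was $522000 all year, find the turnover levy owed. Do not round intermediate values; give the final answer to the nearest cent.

2009-01-01 to 2009-03-06: 65 days, exemption $225000 → ($522000 − $225000) × 0.7% × 65/365 = $370.2329
2009-03-07 to 2009-12-31: 300 days, exemption $167000 → ($522000 − $167000) × 0.7% × 300/365 = $2042.4658
Total = $2412.6986

$2412.70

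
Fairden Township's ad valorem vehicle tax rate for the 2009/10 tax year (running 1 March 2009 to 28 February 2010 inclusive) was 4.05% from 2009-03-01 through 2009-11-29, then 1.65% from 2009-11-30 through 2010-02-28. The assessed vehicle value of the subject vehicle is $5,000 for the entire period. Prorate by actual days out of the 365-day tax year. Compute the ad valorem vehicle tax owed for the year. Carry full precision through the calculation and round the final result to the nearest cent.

$172.58

2009-03-01 to 2009-11-29: 274 days at 4.05% → $5,000 × 4.05% × 274/365 = $152.0137
2009-11-30 to 2010-02-28: 91 days at 1.65% → $5,000 × 1.65% × 91/365 = $20.5685
Total = $172.5822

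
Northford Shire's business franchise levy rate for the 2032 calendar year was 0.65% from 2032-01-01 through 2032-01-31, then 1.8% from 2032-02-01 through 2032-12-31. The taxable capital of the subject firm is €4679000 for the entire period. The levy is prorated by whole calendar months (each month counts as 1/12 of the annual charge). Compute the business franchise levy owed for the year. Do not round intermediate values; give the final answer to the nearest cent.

€79737.96

2032-01-01 to 2032-01-31: 1 month at 0.65% → €4679000 × 0.65% × 1/12 = €2534.4583
2032-02-01 to 2032-12-31: 11 months at 1.8% → €4679000 × 1.8% × 11/12 = €77203.5000
Total = €79737.9583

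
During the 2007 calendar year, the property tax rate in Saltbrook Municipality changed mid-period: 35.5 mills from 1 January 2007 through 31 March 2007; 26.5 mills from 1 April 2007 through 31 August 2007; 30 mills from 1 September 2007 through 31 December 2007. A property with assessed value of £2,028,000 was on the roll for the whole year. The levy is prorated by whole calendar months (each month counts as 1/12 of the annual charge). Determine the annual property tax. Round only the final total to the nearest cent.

£60,671.00

1 January – 31 March 2007: 3 months at 35.5 mills → £2,028,000 × 3.55% × 3/12 = £17,998.5000
1 April – 31 August 2007: 5 months at 26.5 mills → £2,028,000 × 2.65% × 5/12 = £22,392.5000
1 September – 31 December 2007: 4 months at 30 mills → £2,028,000 × 3% × 4/12 = £20,280.0000
Total = £60,671.0000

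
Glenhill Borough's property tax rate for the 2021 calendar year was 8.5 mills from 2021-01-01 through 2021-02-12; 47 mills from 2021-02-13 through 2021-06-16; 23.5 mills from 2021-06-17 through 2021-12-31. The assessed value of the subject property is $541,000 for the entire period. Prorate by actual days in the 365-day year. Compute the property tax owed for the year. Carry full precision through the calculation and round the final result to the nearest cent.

2021-01-01 to 2021-02-12: 43 days at 8.5 mills → $541,000 × 0.85% × 43/365 = $541.7411
2021-02-13 to 2021-06-16: 124 days at 47 mills → $541,000 × 4.7% × 124/365 = $8,638.2137
2021-06-17 to 2021-12-31: 198 days at 23.5 mills → $541,000 × 2.35% × 198/365 = $6,896.6384
Total = $16,076.5932

$16,076.59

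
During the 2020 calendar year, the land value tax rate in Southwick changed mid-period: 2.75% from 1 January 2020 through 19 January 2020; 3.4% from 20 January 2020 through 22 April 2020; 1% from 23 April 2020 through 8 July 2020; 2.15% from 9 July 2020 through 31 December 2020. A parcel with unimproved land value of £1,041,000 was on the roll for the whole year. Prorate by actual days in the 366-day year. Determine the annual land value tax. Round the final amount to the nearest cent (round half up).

£23,529.16

1 January – 19 January 2020: 19 days at 2.75% → £1,041,000 × 2.75% × 19/366 = £1,486.1270
20 January – 22 April 2020: 94 days at 3.4% → £1,041,000 × 3.4% × 94/366 = £9,090.2623
23 April – 8 July 2020: 77 days at 1% → £1,041,000 × 1% × 77/366 = £2,190.0820
9 July – 31 December 2020: 176 days at 2.15% → £1,041,000 × 2.15% × 176/366 = £10,762.6885
Total = £23,529.1598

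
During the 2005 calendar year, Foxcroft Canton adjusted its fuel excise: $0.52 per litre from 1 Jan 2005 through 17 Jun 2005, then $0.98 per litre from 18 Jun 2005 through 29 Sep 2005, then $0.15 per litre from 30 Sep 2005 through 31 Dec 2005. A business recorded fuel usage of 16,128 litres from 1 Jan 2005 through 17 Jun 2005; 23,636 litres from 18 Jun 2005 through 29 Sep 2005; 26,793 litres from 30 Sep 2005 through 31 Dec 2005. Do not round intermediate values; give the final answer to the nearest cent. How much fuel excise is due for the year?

1 Jan – 17 Jun 2005: 16,128 litres at $0.52/litre → $8,386.56
18 Jun – 29 Sep 2005: 23,636 litres at $0.98/litre → $23,163.28
30 Sep – 31 Dec 2005: 26,793 litres at $0.15/litre → $4,018.95

$35,568.79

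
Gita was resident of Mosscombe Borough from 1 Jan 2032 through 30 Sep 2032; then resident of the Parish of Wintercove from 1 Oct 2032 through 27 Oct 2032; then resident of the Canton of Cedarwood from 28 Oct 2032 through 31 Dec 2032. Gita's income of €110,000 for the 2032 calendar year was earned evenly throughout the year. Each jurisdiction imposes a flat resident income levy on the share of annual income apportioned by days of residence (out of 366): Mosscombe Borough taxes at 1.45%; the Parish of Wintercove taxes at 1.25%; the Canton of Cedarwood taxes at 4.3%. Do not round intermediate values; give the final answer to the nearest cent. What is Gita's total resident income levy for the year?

Mosscombe Borough, 1 Jan – 30 Sep 2032: 274 days → €110,000 × 1.45% × 274/366 = €1,194.0710
The Parish of Wintercove, 1 Oct – 27 Oct 2032: 27 days → €110,000 × 1.25% × 27/366 = €101.4344
The Canton of Cedarwood, 28 Oct – 31 Dec 2032: 65 days → €110,000 × 4.3% × 65/366 = €840.0273
Total = €2,135.5328

€2,135.53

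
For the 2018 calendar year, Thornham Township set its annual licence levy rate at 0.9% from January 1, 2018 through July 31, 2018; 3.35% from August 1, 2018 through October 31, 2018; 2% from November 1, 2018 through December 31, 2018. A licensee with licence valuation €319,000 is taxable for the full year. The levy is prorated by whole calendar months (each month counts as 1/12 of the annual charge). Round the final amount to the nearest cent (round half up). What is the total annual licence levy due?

€5,409.71

January 1 – July 31, 2018: 7 months at 0.9% → €319,000 × 0.9% × 7/12 = €1,674.7500
August 1 – October 31, 2018: 3 months at 3.35% → €319,000 × 3.35% × 3/12 = €2,671.6250
November 1 – December 31, 2018: 2 months at 2% → €319,000 × 2% × 2/12 = €1,063.3333
Total = €5,409.7083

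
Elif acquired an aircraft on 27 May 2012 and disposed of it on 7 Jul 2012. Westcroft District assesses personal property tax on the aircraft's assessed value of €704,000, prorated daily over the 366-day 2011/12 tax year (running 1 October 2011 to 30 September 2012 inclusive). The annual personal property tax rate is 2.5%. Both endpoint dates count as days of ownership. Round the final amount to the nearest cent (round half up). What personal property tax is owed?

Days held (27 May – 7 Jul 2012): 42 out of 366
Tax = €704,000 × 2.5% × 42/366 = €2,019.6721

€2,019.67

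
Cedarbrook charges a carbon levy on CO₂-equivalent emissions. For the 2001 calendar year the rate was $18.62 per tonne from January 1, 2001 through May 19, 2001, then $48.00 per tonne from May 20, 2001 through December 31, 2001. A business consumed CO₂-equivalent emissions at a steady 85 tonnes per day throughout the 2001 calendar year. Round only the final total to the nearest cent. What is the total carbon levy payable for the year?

$1142075.30

January 1 – May 19, 2001: 139 days × 85 tonnes/day = 11,815 tonnes at $18.62/tonne → $219995.30
May 20 – December 31, 2001: 226 days × 85 tonnes/day = 19,210 tonnes at $48.00/tonne → $922080.00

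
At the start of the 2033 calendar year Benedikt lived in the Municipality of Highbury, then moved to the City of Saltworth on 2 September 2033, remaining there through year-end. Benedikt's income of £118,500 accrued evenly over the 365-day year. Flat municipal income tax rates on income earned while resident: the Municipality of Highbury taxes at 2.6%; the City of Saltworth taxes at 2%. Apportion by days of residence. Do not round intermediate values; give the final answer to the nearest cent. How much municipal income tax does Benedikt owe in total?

£2,845.30

The Municipality of Highbury, 1 January – 1 September 2033: 244 days → £118,500 × 2.6% × 244/365 = £2,059.6274
The City of Saltworth, 2 September – 31 December 2033: 121 days → £118,500 × 2% × 121/365 = £785.6712
Total = £2,845.2986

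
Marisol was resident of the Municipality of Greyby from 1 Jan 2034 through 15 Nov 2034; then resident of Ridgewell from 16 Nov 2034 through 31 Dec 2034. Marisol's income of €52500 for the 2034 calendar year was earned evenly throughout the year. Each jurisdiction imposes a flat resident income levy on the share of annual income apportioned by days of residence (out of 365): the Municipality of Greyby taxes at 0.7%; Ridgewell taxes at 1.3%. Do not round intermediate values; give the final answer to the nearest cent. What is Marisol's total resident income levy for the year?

The Municipality of Greyby, 1 Jan – 15 Nov 2034: 319 days → €52500 × 0.7% × 319/365 = €321.1849
Ridgewell, 16 Nov – 31 Dec 2034: 46 days → €52500 × 1.3% × 46/365 = €86.0137
Total = €407.1986

€407.20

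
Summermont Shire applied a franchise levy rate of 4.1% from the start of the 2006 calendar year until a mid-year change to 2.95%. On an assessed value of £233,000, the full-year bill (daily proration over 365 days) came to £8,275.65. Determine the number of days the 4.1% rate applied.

191 days

Let d = days at the first rate; then 365 − d days at the second rate.
£233,000 × [4.1%·d + 2.95%·(365−d)] / 365 = £8,275.65
Solving gives d = 191, so the new rate took effect on July 11, 2006.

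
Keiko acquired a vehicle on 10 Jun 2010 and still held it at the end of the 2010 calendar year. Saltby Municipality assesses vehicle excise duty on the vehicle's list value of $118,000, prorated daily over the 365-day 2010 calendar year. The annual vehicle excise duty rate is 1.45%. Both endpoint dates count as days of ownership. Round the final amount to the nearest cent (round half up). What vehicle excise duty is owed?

$960.97

Days held (10 Jun – 31 Dec 2010): 205 out of 365
Tax = $118,000 × 1.45% × 205/365 = $960.9726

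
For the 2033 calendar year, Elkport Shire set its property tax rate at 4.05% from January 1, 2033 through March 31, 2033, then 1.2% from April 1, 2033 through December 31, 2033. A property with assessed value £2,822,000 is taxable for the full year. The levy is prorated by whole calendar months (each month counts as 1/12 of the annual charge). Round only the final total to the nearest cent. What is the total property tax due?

£53,970.75

January 1 – March 31, 2033: 3 months at 4.05% → £2,822,000 × 4.05% × 3/12 = £28,572.7500
April 1 – December 31, 2033: 9 months at 1.2% → £2,822,000 × 1.2% × 9/12 = £25,398.0000
Total = £53,970.7500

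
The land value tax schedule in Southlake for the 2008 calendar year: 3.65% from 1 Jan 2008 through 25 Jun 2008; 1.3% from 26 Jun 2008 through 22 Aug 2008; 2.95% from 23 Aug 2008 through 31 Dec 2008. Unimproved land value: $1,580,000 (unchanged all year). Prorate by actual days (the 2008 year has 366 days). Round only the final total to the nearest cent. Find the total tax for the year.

1 Jan – 25 Jun 2008: 177 days at 3.65% → $1,580,000 × 3.65% × 177/366 = $27,889.5902
26 Jun – 22 Aug 2008: 58 days at 1.3% → $1,580,000 × 1.3% × 58/366 = $3,254.9727
23 Aug – 31 Dec 2008: 131 days at 2.95% → $1,580,000 × 2.95% × 131/366 = $16,682.8142
Total = $47,827.3770

$47,827.38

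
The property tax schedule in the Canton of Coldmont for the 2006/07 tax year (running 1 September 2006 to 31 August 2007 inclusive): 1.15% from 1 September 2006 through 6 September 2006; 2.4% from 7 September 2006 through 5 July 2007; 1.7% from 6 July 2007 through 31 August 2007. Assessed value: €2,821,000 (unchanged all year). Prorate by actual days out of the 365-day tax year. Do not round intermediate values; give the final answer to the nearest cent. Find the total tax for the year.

1 September – 6 September 2006: 6 days at 1.15% → €2,821,000 × 1.15% × 6/365 = €533.2849
7 September 2006 – 5 July 2007: 302 days at 2.4% → €2,821,000 × 2.4% × 302/365 = €56,018.1041
6 July – 31 August 2007: 57 days at 1.7% → €2,821,000 × 1.7% × 57/365 = €7,489.1753
Total = €64,040.5644

€64,040.56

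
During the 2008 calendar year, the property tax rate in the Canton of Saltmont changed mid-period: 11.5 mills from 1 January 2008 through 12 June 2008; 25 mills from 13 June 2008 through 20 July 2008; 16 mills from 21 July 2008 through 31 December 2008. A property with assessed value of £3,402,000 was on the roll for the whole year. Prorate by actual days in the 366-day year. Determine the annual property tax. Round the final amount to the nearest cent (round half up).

£50,751.15

1 January – 12 June 2008: 164 days at 11.5 mills → £3,402,000 × 1.15% × 164/366 = £17,530.5246
13 June – 20 July 2008: 38 days at 25 mills → £3,402,000 × 2.5% × 38/366 = £8,830.3279
21 July – 31 December 2008: 164 days at 16 mills → £3,402,000 × 1.6% × 164/366 = £24,390.2951
Total = £50,751.1475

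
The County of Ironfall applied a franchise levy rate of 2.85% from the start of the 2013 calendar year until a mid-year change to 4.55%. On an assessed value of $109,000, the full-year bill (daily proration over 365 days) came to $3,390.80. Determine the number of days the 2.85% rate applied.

309 days

Let d = days at the first rate; then 365 − d days at the second rate.
$109,000 × [2.85%·d + 4.55%·(365−d)] / 365 = $3,390.80
Solving gives d = 309, so the new rate took effect on November 6, 2013.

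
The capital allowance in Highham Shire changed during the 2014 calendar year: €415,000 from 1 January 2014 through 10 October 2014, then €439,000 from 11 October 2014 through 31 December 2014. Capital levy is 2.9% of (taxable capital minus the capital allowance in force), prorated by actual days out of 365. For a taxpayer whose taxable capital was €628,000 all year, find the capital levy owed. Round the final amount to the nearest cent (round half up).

1 January – 10 October 2014: 283 days, exemption €415,000 → (€628,000 − €415,000) × 2.9% × 283/365 = €4,789.2904
11 October – 31 December 2014: 82 days, exemption €439,000 → (€628,000 − €439,000) × 2.9% × 82/365 = €1,231.3479
Total = €6,020.6384

€6,020.64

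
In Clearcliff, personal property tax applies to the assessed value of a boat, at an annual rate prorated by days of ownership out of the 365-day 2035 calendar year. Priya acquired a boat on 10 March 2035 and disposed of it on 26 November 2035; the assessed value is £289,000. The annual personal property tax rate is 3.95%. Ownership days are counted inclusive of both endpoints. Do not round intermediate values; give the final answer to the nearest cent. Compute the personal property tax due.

Days held (10 March – 26 November 2035): 262 out of 365
Tax = £289,000 × 3.95% × 262/365 = £8,194.1397

£8,194.14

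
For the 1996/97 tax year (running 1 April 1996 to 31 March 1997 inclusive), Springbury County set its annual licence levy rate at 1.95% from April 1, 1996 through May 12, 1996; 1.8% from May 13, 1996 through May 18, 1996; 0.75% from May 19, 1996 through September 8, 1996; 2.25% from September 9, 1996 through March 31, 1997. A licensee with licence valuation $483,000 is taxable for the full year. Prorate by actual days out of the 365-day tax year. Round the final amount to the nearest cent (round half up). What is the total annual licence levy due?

$8,422.06

April 1 – May 12, 1996: 42 days at 1.95% → $483,000 × 1.95% × 42/365 = $1,083.7726
May 13 – May 18, 1996: 6 days at 1.8% → $483,000 × 1.8% × 6/365 = $142.9151
May 19 – September 8, 1996: 113 days at 0.75% → $483,000 × 0.75% × 113/365 = $1,121.4863
September 9, 1996 – March 31, 1997: 204 days at 2.25% → $483,000 × 2.25% × 204/365 = $6,073.8904
Total = $8,422.0644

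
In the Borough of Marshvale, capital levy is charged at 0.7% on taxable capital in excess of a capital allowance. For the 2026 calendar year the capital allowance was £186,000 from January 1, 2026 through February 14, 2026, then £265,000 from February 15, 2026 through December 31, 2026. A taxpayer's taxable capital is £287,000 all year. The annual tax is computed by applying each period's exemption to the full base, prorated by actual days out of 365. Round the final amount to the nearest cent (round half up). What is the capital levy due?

January 1 – February 14, 2026: 45 days, exemption £186,000 → (£287,000 − £186,000) × 0.7% × 45/365 = £87.1644
February 15 – December 31, 2026: 320 days, exemption £265,000 → (£287,000 − £265,000) × 0.7% × 320/365 = £135.0137
Total = £222.1781

£222.18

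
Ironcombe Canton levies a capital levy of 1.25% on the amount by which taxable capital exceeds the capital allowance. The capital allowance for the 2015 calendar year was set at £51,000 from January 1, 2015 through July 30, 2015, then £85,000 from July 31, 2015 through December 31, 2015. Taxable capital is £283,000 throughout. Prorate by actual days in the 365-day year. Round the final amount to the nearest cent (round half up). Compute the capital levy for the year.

January 1 – July 30, 2015: 211 days, exemption £51,000 → (£283,000 − £51,000) × 1.25% × 211/365 = £1,676.4384
July 31 – December 31, 2015: 154 days, exemption £85,000 → (£283,000 − £85,000) × 1.25% × 154/365 = £1,044.2466
Total = £2,720.6849

£2,720.68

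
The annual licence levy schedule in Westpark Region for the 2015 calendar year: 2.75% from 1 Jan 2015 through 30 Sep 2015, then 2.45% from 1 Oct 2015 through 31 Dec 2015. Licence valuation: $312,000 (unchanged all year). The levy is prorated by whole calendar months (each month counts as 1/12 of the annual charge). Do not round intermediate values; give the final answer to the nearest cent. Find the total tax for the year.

$8,346.00

1 Jan – 30 Sep 2015: 9 months at 2.75% → $312,000 × 2.75% × 9/12 = $6,435.0000
1 Oct – 31 Dec 2015: 3 months at 2.45% → $312,000 × 2.45% × 3/12 = $1,911.0000
Total = $8,346.0000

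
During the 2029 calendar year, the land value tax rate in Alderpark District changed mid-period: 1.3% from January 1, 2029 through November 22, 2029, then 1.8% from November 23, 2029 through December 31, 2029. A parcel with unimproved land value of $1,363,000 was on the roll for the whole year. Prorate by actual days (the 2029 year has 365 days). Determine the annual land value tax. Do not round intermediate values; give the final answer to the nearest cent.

$18,447.18

January 1 – November 22, 2029: 326 days at 1.3% → $1,363,000 × 1.3% × 326/365 = $15,825.7370
November 23 – December 31, 2029: 39 days at 1.8% → $1,363,000 × 1.8% × 39/365 = $2,621.4411
Total = $18,447.1781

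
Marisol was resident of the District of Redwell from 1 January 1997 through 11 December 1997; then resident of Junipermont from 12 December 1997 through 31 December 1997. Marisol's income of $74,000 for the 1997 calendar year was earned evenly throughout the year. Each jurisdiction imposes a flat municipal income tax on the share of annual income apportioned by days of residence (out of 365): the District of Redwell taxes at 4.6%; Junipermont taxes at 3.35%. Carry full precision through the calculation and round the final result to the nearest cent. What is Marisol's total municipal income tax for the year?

The District of Redwell, 1 January – 11 December 1997: 345 days → $74,000 × 4.6% × 345/365 = $3,217.4795
Junipermont, 12 December – 31 December 1997: 20 days → $74,000 × 3.35% × 20/365 = $135.8356
Total = $3,353.3151

$3,353.32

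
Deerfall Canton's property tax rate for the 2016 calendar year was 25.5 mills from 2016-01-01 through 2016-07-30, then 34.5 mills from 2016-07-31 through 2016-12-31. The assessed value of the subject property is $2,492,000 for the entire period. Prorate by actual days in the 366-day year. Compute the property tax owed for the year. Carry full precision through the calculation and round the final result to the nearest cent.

2016-01-01 to 2016-07-30: 212 days at 25.5 mills → $2,492,000 × 2.55% × 212/366 = $36,808.0656
2016-07-31 to 2016-12-31: 154 days at 34.5 mills → $2,492,000 × 3.45% × 154/366 = $36,174.8525
Total = $72,982.9180

$72,982.92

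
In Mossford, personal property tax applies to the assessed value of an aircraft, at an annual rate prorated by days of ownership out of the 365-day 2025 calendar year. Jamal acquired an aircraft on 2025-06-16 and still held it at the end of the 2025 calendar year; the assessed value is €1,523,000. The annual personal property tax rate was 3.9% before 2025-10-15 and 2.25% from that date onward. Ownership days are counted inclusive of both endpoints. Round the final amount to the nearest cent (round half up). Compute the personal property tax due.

€27,013.43

2025-06-16 to 2025-10-14: 121 days at 3.9% → €1,523,000 × 3.9% × 121/365 = €19,690.5123
2025-10-15 to 2025-12-31: 78 days at 2.25% → €1,523,000 × 2.25% × 78/365 = €7,322.9178
Total = €27,013.4301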